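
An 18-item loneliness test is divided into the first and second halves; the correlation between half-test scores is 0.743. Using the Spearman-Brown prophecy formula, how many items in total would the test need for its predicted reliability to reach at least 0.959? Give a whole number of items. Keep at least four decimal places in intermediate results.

Corrected full-test reliability: r_full = 2 × 0.743 / (1 + 0.743) ≈ 0.8526
Solve Spearman-Brown for n: n = 0.959(1 − 0.8526) / [0.8526(1 − 0.959)] = 4.0438
Required items = 4.0438 × 18 = 72.79, so 73 items.

73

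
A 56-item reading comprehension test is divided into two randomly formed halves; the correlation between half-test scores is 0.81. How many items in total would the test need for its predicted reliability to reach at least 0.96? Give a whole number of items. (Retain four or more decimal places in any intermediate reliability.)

Corrected full-test reliability: r_full = 2 × 0.81 / (1 + 0.81) ≈ 0.8950
Solve Spearman-Brown for n: n = 0.96(1 − 0.8950) / [0.8950(1 − 0.96)] = 2.8156
Items = 2.8156 × 56 ≈ 157.67 → 158

158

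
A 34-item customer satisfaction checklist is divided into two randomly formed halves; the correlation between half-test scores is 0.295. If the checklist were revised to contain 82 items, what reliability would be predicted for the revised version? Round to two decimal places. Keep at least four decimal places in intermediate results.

Spearman-Brown correction (n = 2): r_full = 2·0.295/(1 + 0.295) = 0.4556
Length factor from 34 to 82 items: n = 82/34 = 2.4118
r_new = n·r_full / (1 + (n − 1)·r_full) = 1.0988 / 1.6432 ≈ 0.6687

0.67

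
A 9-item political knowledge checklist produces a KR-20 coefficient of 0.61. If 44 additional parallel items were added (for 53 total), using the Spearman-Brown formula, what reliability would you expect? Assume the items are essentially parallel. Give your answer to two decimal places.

0.90

n = 53/9 = 5.8889
r_new = 5.8889·0.61 / [1 + (5.8889 − 1)·0.61]
     = 3.5922 / 3.9822 = 0.9021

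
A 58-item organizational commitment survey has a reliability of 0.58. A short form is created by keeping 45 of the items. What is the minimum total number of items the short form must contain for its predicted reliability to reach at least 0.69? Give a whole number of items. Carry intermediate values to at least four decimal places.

94

First, r for the 45-item form: n = 45/58 = 0.7759, so r_45 = 0.7759·0.58/(1 + (0.7759 − 1)·0.58) = 0.5173
Then solve for n' with r_old = 0.5173, r_target = 0.69: n' = 0.69(1 − 0.5173)/[0.5173(1 − 0.69)] = 2.0769
Total items = 2.0769 × 45 = 93.46, rounded up to 94.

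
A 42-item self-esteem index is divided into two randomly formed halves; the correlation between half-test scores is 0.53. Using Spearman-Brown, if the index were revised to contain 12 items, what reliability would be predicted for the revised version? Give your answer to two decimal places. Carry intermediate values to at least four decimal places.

0.39

First correct the split-half correlation to full-test reliability: r_full = 2 × 0.53 / (1 + 0.53) ≈ 0.6928
Length factor from 42 to 12 items: n = 12/42 = 0.2857
r_new = n·r_full / (1 + (n − 1)·r_full) = 0.1979 / 0.5051 ≈ 0.3918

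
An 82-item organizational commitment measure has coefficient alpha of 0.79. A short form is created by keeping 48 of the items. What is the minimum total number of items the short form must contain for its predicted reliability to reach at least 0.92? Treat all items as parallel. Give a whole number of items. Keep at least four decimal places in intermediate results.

Short-form reliability: n = 48/82 = 0.5854; r_48 = n·r/(1+(n−1)r) ≈ 0.6877
Length factor from the short form to reach 0.92: n' = 0.92(1 − 0.6877) / [0.6877(1 − 0.92)] ≈ 5.2224
Total items = 5.2224 × 48 = 250.68, rounded up to 251.

251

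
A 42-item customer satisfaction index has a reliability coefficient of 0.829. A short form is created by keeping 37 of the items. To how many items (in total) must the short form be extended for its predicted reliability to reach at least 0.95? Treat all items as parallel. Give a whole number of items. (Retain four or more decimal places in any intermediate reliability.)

165

Short-form reliability: n = 37/42 = 0.8810; r_37 = n·r/(1+(n−1)r) ≈ 0.8103
Length factor from the short form to reach 0.95: n' = 0.95(1 − 0.8103) / [0.8103(1 − 0.95)] ≈ 4.4481
Items = 4.4481 × 37 ≈ 164.58 → 165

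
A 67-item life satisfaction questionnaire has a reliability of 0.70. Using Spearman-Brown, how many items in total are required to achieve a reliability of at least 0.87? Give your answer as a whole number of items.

Rearranging the Spearman-Brown formula for n,
n = r_target (1 − r_old) / [ r_old (1 − r_target) ]
n = [0.87 × 0.30] / [0.70 × 0.13]
  = 0.2610 / 0.0910 = 2.8681
So the test needs 2.8681 × 67 ≈ 192.16 items; rounding up, 193.

193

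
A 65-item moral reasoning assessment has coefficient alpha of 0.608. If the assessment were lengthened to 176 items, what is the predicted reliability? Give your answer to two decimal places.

The new length is 176/65 = 2.7077 times the old.
Apply the Spearman-Brown prophecy formula, r' = nr / [1 + (n − 1)r]:
r_new = (2.7077 × 0.608) / (1 + (2.7077 − 1) × 0.608)
     = 1.6463 / 2.0383 = 0.8077

0.81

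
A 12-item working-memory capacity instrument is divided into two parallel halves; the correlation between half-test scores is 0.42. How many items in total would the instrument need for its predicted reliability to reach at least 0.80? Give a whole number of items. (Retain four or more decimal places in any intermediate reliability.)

Corrected full-test reliability: r_full = 2 × 0.42 / (1 + 0.42) ≈ 0.5915
Solve Spearman-Brown for n: n = 0.80(1 − 0.5915) / [0.5915(1 − 0.80)] = 2.7625
Items = 2.7625 × 12 ≈ 33.15 → 34

34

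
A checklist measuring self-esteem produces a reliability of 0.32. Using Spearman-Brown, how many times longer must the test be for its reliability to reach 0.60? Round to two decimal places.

3.19

Invert Spearman-Brown to solve for n:
n = r_target (1 − r_old) / [ r_old (1 − r_target) ]
n = 0.60(1 − 0.32) / [0.32(1 − 0.60)]
n = 0.4080 / 0.1280 ≈ 3.1875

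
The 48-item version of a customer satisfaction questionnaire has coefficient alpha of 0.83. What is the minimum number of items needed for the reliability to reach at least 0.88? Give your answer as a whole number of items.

73

Spearman-Brown solved for the length factor n:
n = r_target (1 − r_old) / [ r_old (1 − r_target) ]
n = 0.88 × (1 − 0.83) / [ 0.83 × (1 − 0.88) ]
n = 0.1496 / 0.0996 ≈ 1.5020
Items needed = n × 48 = 1.5020 × 48 ≈ 72.10 → round up to 73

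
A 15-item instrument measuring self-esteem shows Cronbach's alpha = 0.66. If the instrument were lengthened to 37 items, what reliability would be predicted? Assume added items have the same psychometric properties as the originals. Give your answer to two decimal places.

0.83

Length ratio n = 37/15 = 2.4667
Apply the Spearman-Brown prophecy formula, r' = nr / [1 + (n − 1)r]:
r_new = (2.4667 × 0.66) / (1 + (2.4667 − 1) × 0.66)
     = 1.6280 / 1.9680 = 0.8272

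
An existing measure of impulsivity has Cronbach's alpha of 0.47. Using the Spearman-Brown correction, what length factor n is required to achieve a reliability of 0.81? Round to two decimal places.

Invert Spearman-Brown to solve for n:
n = r*(1 − r) / [ r (1 − r*) ]
n = [0.81 × 0.53] / [0.47 × 0.19]
  = 0.4293 / 0.0893 = 4.8074

4.81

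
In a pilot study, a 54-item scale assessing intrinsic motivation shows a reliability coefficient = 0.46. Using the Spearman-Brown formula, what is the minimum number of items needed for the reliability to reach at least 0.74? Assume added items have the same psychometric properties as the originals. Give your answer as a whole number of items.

Invert Spearman-Brown to solve for n:
n = r*(1 − r) / [ r (1 − r*) ]
n = 0.74(1 − 0.46) / [0.46(1 − 0.74)]
  = 0.3996 / 0.1196 = 3.3411
Items needed = n × 54 = 3.3411 × 54 ≈ 180.42 → round up to 181

181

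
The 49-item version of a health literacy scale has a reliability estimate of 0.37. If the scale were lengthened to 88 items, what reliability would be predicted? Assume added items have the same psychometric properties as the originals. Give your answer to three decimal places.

The new length is 88/49 = 1.7959 times the old.
r_new = 1.7959·0.37 / [1 + (1.7959 − 1)·0.37]
r_new = 0.6645 / 1.2945 ≈ 0.5133

0.513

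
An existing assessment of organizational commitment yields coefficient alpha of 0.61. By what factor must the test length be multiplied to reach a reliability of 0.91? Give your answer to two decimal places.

6.46

Invert Spearman-Brown to solve for n:
n = r_target (1 − r_old) / [ r_old (1 − r_target) ]
n = 0.91 × (1 − 0.61) / [ 0.61 × (1 − 0.91) ]
n = 0.3549 / 0.0549 ≈ 6.4645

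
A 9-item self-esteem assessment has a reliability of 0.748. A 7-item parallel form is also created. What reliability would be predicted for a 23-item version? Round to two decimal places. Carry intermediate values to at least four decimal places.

Only the ratio of lengths matters: n = 23/9 = 2.5556
r_{23} = n·r / (1 + (n − 1)·r) = 1.9116 / 2.1636 ≈ 0.8835

0.88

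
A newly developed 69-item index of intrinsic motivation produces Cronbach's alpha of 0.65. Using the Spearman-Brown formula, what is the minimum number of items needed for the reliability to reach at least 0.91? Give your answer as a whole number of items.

376

Rearranging the Spearman-Brown formula for n,
n = r*(1 − r) / [ r (1 − r*) ]
n = [0.91 × 0.35] / [0.65 × 0.09]
n = 0.3185 / 0.0585 ≈ 5.4444
So the test needs 5.4444 × 69 ≈ 375.66 items; rounding up, 376.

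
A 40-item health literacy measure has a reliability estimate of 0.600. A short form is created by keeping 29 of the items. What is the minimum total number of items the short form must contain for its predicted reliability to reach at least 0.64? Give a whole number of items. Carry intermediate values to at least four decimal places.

First, r for the 29-item form: n = 29/40 = 0.7250, so r_29 = 0.7250·0.600/(1 + (0.7250 − 1)·0.600) = 0.5210
Then solve for n' with r_old = 0.5210, r_target = 0.64: n' = 0.64(1 − 0.5210)/[0.5210(1 − 0.64)] = 1.6345
Total items = 1.6345 × 29 = 47.40, rounded up to 48.

48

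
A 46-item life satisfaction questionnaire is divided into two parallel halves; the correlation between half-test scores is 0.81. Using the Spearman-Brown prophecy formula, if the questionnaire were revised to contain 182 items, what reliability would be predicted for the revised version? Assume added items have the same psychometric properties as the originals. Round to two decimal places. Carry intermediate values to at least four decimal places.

0.97

Full-test reliability from the split-half r: r_full = 2(0.81)/(1 + 0.81) = 0.8950
Then adjust to 182 items: n = 182/46 = 3.9565
r_new = n·r_full / (1 + (n − 1)·r_full) = 3.5411 / 3.6461 ≈ 0.9712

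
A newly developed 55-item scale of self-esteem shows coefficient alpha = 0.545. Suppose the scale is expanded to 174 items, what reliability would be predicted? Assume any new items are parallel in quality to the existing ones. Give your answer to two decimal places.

n = 174/55 = 3.1636
r_new = (3.1636 × 0.545) / (1 + (3.1636 − 1) × 0.545)
r_new = 1.7242 / 2.1792 ≈ 0.7912

0.79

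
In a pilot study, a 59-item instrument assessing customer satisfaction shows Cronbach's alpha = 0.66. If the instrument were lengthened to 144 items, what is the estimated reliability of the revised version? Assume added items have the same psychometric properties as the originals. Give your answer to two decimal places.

0.83

Length ratio n = 144/59 = 2.4407
Spearman-Brown: r_new = n·r / (1 + (n − 1)·r)
r_new = 2.4407·0.66 / [1 + (2.4407 − 1)·0.66]
     = 1.6109 / 1.9509 = 0.8257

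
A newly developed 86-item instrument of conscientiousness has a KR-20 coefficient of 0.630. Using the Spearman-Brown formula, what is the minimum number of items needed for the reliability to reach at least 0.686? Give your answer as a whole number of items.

111

n = 0.686(1 − 0.630) / [0.630(1 − 0.686)]
  = 0.253820 / 0.197820 = 1.2831
So the test needs 1.2831 × 86 ≈ 110.35 items; rounding up, 111.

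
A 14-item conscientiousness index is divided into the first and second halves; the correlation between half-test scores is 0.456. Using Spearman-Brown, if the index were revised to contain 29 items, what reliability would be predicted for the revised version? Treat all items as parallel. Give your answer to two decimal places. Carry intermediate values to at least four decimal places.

Spearman-Brown correction (n = 2): r_full = 2·0.456/(1 + 0.456) = 0.6264
Length factor from 14 to 29 items: n = 29/14 = 2.0714
r_new = n·r_full / (1 + (n − 1)·r_full) = 1.2975 / 1.6711 ≈ 0.7764

0.78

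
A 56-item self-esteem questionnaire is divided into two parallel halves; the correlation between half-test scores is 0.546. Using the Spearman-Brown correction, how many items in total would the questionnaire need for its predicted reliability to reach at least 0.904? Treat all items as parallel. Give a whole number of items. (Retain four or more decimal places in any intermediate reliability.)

r_full = 2(0.546)/(1 + 0.546) = 0.7063
Solve Spearman-Brown for n: n = 0.904(1 − 0.7063) / [0.7063(1 − 0.904)] = 3.9157
Required items = 3.9157 × 56 = 219.28, so 220 items.

220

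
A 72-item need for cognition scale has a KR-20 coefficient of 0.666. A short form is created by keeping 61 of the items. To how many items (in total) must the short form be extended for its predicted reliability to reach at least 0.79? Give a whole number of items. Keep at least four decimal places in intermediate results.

Short-form reliability: n = 61/72 = 0.8472; r_61 = n·r/(1+(n−1)r) ≈ 0.6282
Then solve for n' with r_old = 0.6282, r_target = 0.79: n' = 0.79(1 − 0.6282)/[0.6282(1 − 0.79)] = 2.2265
Items = 2.2265 × 61 ≈ 135.82 → 136

136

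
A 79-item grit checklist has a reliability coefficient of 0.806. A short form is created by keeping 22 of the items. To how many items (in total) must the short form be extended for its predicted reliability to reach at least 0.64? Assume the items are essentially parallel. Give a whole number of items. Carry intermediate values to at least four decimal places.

34

First, r for the 22-item form: n = 22/79 = 0.2785, so r_22 = 0.2785·0.806/(1 + (0.2785 − 1)·0.806) = 0.5364
Then solve for n' with r_old = 0.5364, r_target = 0.64: n' = 0.64(1 − 0.5364)/[0.5364(1 − 0.64)] = 1.5365
Items = 1.5365 × 22 ≈ 33.80 → 34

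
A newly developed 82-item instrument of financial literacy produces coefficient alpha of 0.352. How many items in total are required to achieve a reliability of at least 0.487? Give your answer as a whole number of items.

n = 0.487 × (1 − 0.352) / [ 0.352 × (1 − 0.487) ]
n = 0.315576 / 0.180576 ≈ 1.7476
1.7476 × 82 = 143.30 → 144 items

144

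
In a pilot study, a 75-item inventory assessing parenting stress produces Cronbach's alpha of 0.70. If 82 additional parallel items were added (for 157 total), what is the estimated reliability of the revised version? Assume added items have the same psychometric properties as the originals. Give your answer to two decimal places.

0.83

Length ratio n = 157/75 = 2.0933
Spearman-Brown: r_new = n·r / (1 + (n − 1)·r)
r_new = (2.0933 × 0.70) / (1 + (2.0933 − 1) × 0.70)
r_new = 1.4653 / 1.7653 ≈ 0.8301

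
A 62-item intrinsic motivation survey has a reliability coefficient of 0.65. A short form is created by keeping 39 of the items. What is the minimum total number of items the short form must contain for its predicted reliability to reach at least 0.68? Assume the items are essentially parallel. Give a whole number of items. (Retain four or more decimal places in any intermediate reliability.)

First, r for the 39-item form: n = 39/62 = 0.6290, so r_39 = 0.6290·0.65/(1 + (0.6290 − 1)·0.65) = 0.5388
Then solve for n' with r_old = 0.5388, r_target = 0.68: n' = 0.68(1 − 0.5388)/[0.5388(1 − 0.68)] = 1.8189
Items = 1.8189 × 39 ≈ 70.94 → 71

71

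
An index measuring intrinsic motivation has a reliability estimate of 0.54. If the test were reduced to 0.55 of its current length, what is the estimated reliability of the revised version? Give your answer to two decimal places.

r_new = 0.55·0.54 / [1 + (0.55 − 1)·0.54]
r_new = 0.2970 / 0.7570 ≈ 0.3923

0.39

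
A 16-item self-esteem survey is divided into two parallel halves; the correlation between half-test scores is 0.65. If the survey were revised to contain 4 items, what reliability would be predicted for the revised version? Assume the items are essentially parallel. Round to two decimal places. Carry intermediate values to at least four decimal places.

Spearman-Brown correction (n = 2): r_full = 2·0.65/(1 + 0.65) = 0.7879
Length factor from 16 to 4 items: n = 4/16 = 0.2500
r_new = n·r_full / (1 + (n − 1)·r_full) = 0.1970 / 0.4091 ≈ 0.4815

0.48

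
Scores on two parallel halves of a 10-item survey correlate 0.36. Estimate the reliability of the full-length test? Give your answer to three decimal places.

0.529

The full test is twice the length of either half (n = 2).
r_full = 2(0.36) / (1 + 0.36)
r_full = 0.7200 / 1.3600 ≈ 0.5294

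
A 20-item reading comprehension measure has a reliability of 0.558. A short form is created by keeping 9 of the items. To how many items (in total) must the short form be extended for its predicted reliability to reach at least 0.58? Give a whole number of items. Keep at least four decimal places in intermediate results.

22

Short-form reliability: n = 9/20 = 0.4500; r_9 = n·r/(1+(n−1)r) ≈ 0.3623
Then solve for n' with r_old = 0.3623, r_target = 0.58: n' = 0.58(1 − 0.3623)/[0.3623(1 − 0.58)] = 2.4307
Items = 2.4307 × 9 ≈ 21.88 → 22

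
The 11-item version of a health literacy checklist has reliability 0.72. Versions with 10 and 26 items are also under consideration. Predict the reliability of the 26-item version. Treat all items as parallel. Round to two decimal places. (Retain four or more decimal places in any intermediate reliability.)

The 10-item form is not needed; work directly from the 11-item form with n = 26/11 = 2.3636.
r_{26} = n·r / (1 + (n − 1)·r) = 1.7018 / 1.9818 ≈ 0.8587

0.86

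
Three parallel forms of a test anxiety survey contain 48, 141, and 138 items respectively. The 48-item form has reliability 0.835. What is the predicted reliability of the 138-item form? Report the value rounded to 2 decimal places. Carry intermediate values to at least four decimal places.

Only the ratio of lengths matters: n = 138/48 = 2.8750
r_{138} = n·r / (1 + (n − 1)·r) = 2.4006 / 2.5656 ≈ 0.9357

0.94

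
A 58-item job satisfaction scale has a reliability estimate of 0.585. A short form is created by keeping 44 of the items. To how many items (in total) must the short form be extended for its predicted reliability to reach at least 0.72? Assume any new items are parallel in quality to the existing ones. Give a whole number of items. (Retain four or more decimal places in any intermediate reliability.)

106

First, r for the 44-item form: n = 44/58 = 0.7586, so r_44 = 0.7586·0.585/(1 + (0.7586 − 1)·0.585) = 0.5168
Length factor from the short form to reach 0.72: n' = 0.72(1 − 0.5168) / [0.5168(1 − 0.72)] ≈ 2.4042
Items = 2.4042 × 44 ≈ 105.78 → 106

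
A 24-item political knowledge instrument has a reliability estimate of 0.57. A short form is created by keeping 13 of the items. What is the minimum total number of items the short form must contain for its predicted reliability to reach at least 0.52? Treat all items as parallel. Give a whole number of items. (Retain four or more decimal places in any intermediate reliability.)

Short-form reliability: n = 13/24 = 0.5417; r_13 = n·r/(1+(n−1)r) ≈ 0.4180
Length factor from the short form to reach 0.52: n' = 0.52(1 − 0.4180) / [0.4180(1 − 0.52)] ≈ 1.5084
Items = 1.5084 × 13 ≈ 19.61 → 20

20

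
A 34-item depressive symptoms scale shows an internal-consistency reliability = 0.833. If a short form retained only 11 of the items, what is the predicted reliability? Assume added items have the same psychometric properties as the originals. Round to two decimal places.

n = 11/34 = 0.3235
Apply the Spearman-Brown prophecy formula, r' = nr / [1 + (n − 1)r]:
r_new = 0.3235·0.833 / [1 + (0.3235 − 1)·0.833]
r_new = 0.2695 / 0.4365 ≈ 0.6174

0.62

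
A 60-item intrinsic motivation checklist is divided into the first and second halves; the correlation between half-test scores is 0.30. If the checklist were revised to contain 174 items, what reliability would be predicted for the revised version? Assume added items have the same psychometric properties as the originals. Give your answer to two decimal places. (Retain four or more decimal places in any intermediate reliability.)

Full-test reliability from the split-half r: r_full = 2(0.30)/(1 + 0.30) = 0.4615
Then adjust to 174 items: n = 174/60 = 2.9000
r_new = n·r_full / (1 + (n − 1)·r_full) = 1.3383 / 1.8769 ≈ 0.7130

0.71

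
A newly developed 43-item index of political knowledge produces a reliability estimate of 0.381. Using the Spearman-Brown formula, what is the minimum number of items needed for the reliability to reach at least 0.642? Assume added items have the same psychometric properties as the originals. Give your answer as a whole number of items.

126

n = [0.642 × 0.619] / [0.381 × 0.358]
n = 0.397398 / 0.136398 ≈ 2.9135
2.9135 × 43 = 125.28 → 126 items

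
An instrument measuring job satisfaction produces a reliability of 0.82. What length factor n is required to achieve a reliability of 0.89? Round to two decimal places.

1.78

n = [0.89 × 0.18] / [0.82 × 0.11]
n = 0.1602 / 0.0902 ≈ 1.7761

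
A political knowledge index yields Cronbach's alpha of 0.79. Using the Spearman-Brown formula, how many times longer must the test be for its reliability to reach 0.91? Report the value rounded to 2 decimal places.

Spearman-Brown solved for the length factor n:
n = r*(1 − r) / [ r (1 − r*) ]
n = 0.91(1 − 0.79) / [0.79(1 − 0.91)]
  = 0.1911 / 0.0711 = 2.6878

2.69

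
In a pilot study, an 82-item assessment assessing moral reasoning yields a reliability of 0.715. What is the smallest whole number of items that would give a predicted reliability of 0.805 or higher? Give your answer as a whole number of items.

Rearranging the Spearman-Brown formula for n,
n = r_target (1 − r_old) / [ r_old (1 − r_target) ]
n = [0.805 × 0.285] / [0.715 × 0.195]
  = 0.229425 / 0.139425 = 1.6455
So the test needs 1.6455 × 82 ≈ 134.93 items; rounding up, 135.

135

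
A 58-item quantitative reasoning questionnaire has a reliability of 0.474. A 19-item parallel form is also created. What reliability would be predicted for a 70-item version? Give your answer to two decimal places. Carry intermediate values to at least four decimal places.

The 19-item form is not needed; work directly from the 58-item form with n = 70/58 = 1.2069.
r_{70} = n·r / (1 + (n − 1)·r) = 0.5721 / 1.0981 ≈ 0.5210

0.52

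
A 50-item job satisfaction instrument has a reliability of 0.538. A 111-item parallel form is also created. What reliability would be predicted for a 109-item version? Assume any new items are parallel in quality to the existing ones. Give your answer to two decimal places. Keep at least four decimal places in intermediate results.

0.72

The 111-item form is not needed; work directly from the 50-item form with n = 109/50 = 2.1800.
r_{109} = n·r / (1 + (n − 1)·r) = 1.1728 / 1.6348 ≈ 0.7174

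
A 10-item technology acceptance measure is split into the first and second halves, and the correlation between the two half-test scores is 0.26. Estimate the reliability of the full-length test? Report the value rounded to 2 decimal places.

0.41

r_full = 2r_hh / (1 + r_hh) = 2 × 0.26 / (1 + 0.26)
       = 0.5200 / 1.2600 = 0.4127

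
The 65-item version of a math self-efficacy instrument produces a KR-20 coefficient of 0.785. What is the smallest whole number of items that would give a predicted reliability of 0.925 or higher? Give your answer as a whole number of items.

220

n = 0.925 × (1 − 0.785) / [ 0.785 × (1 − 0.925) ]
  = 0.198875 / 0.058875 = 3.3779
3.3779 × 65 = 219.56 → 220 items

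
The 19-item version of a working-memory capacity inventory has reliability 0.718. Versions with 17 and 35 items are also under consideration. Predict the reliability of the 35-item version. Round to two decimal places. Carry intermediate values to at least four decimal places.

0.82

Only the ratio of lengths matters: n = 35/19 = 1.8421
r_{35} = n·r / (1 + (n − 1)·r) = 1.3226 / 1.6046 ≈ 0.8243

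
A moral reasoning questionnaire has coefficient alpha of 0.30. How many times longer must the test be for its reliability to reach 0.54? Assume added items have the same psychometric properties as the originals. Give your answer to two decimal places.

2.74

n = [0.54 × 0.70] / [0.30 × 0.46]
  = 0.3780 / 0.1380 = 2.7391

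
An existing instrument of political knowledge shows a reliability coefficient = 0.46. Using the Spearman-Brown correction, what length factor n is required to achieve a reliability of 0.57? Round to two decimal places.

Rearranging the Spearman-Brown formula for n,
n = r_target (1 − r_old) / [ r_old (1 − r_target) ]
n = 0.57 × (1 − 0.46) / [ 0.46 × (1 − 0.57) ]
  = 0.3078 / 0.1978 = 1.5561

1.56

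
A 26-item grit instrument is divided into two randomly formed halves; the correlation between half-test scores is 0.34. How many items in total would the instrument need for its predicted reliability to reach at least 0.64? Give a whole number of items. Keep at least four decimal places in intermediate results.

Corrected full-test reliability: r_full = 2 × 0.34 / (1 + 0.34) ≈ 0.5075
n = r_tgt(1 − r_full) / [r_full(1 − r_tgt)] = 0.64 × 0.4925 / (0.5075 × 0.36) ≈ 1.7252
Items = 1.7252 × 26 ≈ 44.86 → 45

45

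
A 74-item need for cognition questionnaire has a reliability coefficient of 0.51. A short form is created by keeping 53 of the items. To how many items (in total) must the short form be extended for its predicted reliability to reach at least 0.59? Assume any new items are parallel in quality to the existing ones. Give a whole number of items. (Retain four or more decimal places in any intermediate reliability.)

103

Short-form reliability: n = 53/74 = 0.7162; r_53 = n·r/(1+(n−1)r) ≈ 0.4271
Length factor from the short form to reach 0.59: n' = 0.59(1 − 0.4271) / [0.4271(1 − 0.59)] ≈ 1.9303
Items = 1.9303 × 53 ≈ 102.31 → 103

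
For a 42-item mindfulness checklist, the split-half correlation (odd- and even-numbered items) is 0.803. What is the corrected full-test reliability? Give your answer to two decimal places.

0.89

The full test is twice the length of either half (n = 2).
r_full = 2(0.803) / (1 + 0.803)
       = 1.6060 / 1.8030 = 0.8907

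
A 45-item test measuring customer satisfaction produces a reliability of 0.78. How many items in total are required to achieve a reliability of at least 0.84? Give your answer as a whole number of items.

Spearman-Brown solved for the length factor n:
n = r*(1 − r) / [ r (1 − r*) ]
n = 0.84(1 − 0.78) / [0.78(1 − 0.84)]
  = 0.1848 / 0.1248 = 1.4808
Items needed = n × 45 = 1.4808 × 45 ≈ 66.64 → round up to 67

67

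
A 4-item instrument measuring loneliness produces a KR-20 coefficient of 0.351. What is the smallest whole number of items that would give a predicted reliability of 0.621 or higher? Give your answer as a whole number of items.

Spearman-Brown solved for the length factor n:
n = r_target (1 − r_old) / [ r_old (1 − r_target) ]
n = [0.621 × 0.649] / [0.351 × 0.379]
n = 0.403029 / 0.133029 ≈ 3.0296
Items needed = n × 4 = 3.0296 × 4 ≈ 12.12 → round up to 13

13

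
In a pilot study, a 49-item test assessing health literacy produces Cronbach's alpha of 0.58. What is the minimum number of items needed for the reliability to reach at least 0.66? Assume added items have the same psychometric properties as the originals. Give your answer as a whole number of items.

69

n = 0.66(1 − 0.58) / [0.58(1 − 0.66)]
  = 0.2772 / 0.1972 = 1.4057
Items needed = n × 49 = 1.4057 × 49 ≈ 68.88 → round up to 69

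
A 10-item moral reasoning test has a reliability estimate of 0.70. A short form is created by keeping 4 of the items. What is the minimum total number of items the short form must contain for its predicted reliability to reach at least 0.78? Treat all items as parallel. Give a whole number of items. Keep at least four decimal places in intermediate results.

16

First, r for the 4-item form: n = 4/10 = 0.4000, so r_4 = 0.4000·0.70/(1 + (0.4000 − 1)·0.70) = 0.4828
Then solve for n' with r_old = 0.4828, r_target = 0.78: n' = 0.78(1 − 0.4828)/[0.4828(1 − 0.78)] = 3.7981
Total items = 3.7981 × 4 = 15.19, rounded up to 16.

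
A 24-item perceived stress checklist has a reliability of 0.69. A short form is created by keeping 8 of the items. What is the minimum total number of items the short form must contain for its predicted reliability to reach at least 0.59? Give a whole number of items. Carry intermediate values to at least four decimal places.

16

Short-form reliability: n = 8/24 = 0.3333; r_8 = n·r/(1+(n−1)r) ≈ 0.4259
Then solve for n' with r_old = 0.4259, r_target = 0.59: n' = 0.59(1 − 0.4259)/[0.4259(1 − 0.59)] = 1.9398
Total items = 1.9398 × 8 = 15.52, rounded up to 16.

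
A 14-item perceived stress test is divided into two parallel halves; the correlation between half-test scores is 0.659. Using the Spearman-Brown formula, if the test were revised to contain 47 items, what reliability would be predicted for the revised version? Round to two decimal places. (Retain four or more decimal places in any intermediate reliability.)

First correct the split-half correlation to full-test reliability: r_full = 2 × 0.659 / (1 + 0.659) ≈ 0.7945
Then adjust to 47 items: n = 47/14 = 3.3571
r_new = n·r_full / (1 + (n − 1)·r_full) = 2.6672 / 2.8727 ≈ 0.9285

0.93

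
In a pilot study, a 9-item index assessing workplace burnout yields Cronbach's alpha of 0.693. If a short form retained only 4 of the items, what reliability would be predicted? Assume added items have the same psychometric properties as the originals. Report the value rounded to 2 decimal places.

n = 4/9 = 0.4444
By Spearman-Brown, r_new = n r / (1 + (n − 1) r).
r_new = 0.4444·0.693 / [1 + (0.4444 − 1)·0.693]
r_new = 0.3080 / 0.6150 ≈ 0.5008

0.50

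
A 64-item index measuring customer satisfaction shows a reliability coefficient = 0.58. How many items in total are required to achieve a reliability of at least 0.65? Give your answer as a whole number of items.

87

Spearman-Brown solved for the length factor n:
n = r_target (1 − r_old) / [ r_old (1 − r_target) ]
n = [0.65 × 0.42] / [0.58 × 0.35]
  = 0.2730 / 0.2030 = 1.3448
Items needed = n × 64 = 1.3448 × 64 ≈ 86.07 → round up to 87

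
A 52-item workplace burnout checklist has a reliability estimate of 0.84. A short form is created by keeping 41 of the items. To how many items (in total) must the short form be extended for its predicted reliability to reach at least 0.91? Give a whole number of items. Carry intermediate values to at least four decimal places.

Short-form reliability: n = 41/52 = 0.7885; r_41 = n·r/(1+(n−1)r) ≈ 0.8054
Then solve for n' with r_old = 0.8054, r_target = 0.91: n' = 0.91(1 − 0.8054)/[0.8054(1 − 0.91)] = 2.4430
Items = 2.4430 × 41 ≈ 100.16 → 101

101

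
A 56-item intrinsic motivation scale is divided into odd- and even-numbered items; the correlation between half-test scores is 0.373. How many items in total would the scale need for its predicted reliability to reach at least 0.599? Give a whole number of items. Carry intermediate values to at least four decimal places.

Corrected full-test reliability: r_full = 2 × 0.373 / (1 + 0.373) ≈ 0.5433
n = r_tgt(1 − r_full) / [r_full(1 − r_tgt)] = 0.599 × 0.4567 / (0.5433 × 0.401) ≈ 1.2557
Items = 1.2557 × 56 ≈ 70.32 → 71

71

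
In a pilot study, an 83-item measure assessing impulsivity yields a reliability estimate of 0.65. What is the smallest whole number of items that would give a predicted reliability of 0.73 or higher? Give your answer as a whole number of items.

121

n = 0.73 × (1 − 0.65) / [ 0.65 × (1 − 0.73) ]
n = 0.2555 / 0.1755 ≈ 1.4558
1.4558 × 83 = 120.83 → 121 items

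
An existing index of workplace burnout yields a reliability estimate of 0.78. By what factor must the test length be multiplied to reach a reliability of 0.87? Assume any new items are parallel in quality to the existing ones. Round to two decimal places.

Spearman-Brown solved for the length factor n:
n = r_target (1 − r_old) / [ r_old (1 − r_target) ]
n = 0.87(1 − 0.78) / [0.78(1 − 0.87)]
  = 0.1914 / 0.1014 = 1.8876

1.89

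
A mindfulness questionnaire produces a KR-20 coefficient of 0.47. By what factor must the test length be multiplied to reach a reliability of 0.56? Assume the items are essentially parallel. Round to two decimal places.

1.44

n = 0.56(1 − 0.47) / [0.47(1 − 0.56)]
  = 0.2968 / 0.2068 = 1.4352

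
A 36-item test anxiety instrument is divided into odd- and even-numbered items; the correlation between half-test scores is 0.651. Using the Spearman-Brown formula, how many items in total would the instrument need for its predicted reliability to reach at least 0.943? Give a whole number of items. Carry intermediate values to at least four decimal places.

160

Corrected full-test reliability: r_full = 2 × 0.651 / (1 + 0.651) ≈ 0.7886
Solve Spearman-Brown for n: n = 0.943(1 − 0.7886) / [0.7886(1 − 0.943)] = 4.4349
Required items = 4.4349 × 36 = 159.66, so 160 items.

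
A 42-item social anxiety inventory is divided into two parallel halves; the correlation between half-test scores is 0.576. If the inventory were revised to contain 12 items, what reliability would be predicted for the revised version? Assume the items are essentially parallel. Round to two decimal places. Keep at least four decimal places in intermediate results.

0.44

First correct the split-half correlation to full-test reliability: r_full = 2 × 0.576 / (1 + 0.576) ≈ 0.7310
Then adjust to 12 items: n = 12/42 = 0.2857
r_new = n·r_full / (1 + (n − 1)·r_full) = 0.2088 / 0.4778 ≈ 0.4370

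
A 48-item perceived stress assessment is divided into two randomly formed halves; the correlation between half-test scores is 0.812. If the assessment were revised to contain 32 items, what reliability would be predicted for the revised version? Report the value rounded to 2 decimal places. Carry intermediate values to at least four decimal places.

Full-test reliability from the split-half r: r_full = 2(0.812)/(1 + 0.812) = 0.8962
Then adjust to 32 items: n = 32/48 = 0.6667
r_new = n·r_full / (1 + (n − 1)·r_full) = 0.5975 / 0.7013 ≈ 0.8520

0.85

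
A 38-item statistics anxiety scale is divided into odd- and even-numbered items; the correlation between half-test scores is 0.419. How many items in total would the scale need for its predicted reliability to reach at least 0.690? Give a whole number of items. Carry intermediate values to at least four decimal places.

r_full = 2(0.419)/(1 + 0.419) = 0.5906
n = r_tgt(1 − r_full) / [r_full(1 − r_tgt)] = 0.690 × 0.4094 / (0.5906 × 0.310) ≈ 1.5429
Items = 1.5429 × 38 ≈ 58.63 → 59

59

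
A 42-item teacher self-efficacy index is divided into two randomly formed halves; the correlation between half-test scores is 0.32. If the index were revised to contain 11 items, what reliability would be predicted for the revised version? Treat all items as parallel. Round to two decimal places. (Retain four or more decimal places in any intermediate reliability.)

First correct the split-half correlation to full-test reliability: r_full = 2 × 0.32 / (1 + 0.32) ≈ 0.4848
Then adjust to 11 items: n = 11/42 = 0.2619
r_new = n·r_full / (1 + (n − 1)·r_full) = 0.1270 / 0.6422 ≈ 0.1978

0.20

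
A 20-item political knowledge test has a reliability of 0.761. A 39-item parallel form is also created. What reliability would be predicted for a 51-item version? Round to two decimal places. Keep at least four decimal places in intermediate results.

0.89

The 39-item form is not needed; work directly from the 20-item form with n = 51/20 = 2.5500.
r_{51} = n·r / (1 + (n − 1)·r) = 1.9405 / 2.1795 ≈ 0.8903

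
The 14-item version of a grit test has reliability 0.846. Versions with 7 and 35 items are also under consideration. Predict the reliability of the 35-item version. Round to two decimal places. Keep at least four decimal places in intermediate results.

0.93

Only the ratio of lengths matters: n = 35/14 = 2.5000
r_{35} = n·r / (1 + (n − 1)·r) = 2.1150 / 2.2690 ≈ 0.9321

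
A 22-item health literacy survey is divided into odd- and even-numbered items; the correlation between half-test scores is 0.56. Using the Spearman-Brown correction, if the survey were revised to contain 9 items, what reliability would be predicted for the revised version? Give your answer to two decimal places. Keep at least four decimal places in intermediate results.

First correct the split-half correlation to full-test reliability: r_full = 2 × 0.56 / (1 + 0.56) ≈ 0.7179
Length factor from 22 to 9 items: n = 9/22 = 0.4091
r_new = n·r_full / (1 + (n − 1)·r_full) = 0.2937 / 0.5758 ≈ 0.5101

0.51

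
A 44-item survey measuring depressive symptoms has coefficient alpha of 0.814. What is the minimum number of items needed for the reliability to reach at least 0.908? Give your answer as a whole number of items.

100

Rearranging the Spearman-Brown formula for n,
n = r*(1 − r) / [ r (1 − r*) ]
n = 0.908 × (1 − 0.814) / [ 0.814 × (1 − 0.908) ]
n = 0.168888 / 0.074888 ≈ 2.2552
Items needed = n × 44 = 2.2552 × 44 ≈ 99.23 → round up to 100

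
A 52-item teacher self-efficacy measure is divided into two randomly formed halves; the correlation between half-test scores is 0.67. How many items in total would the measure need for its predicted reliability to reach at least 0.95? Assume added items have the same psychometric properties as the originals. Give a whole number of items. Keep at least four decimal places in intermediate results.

244

Corrected full-test reliability: r_full = 2 × 0.67 / (1 + 0.67) ≈ 0.8024
n = r_tgt(1 − r_full) / [r_full(1 − r_tgt)] = 0.95 × 0.1976 / (0.8024 × 0.05) ≈ 4.6790
Items = 4.6790 × 52 ≈ 243.31 → 244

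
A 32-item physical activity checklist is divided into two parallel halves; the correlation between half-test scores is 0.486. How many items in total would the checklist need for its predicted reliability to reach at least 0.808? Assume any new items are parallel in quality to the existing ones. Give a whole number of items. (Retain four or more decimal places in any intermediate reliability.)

72

r_full = 2(0.486)/(1 + 0.486) = 0.6541
n = r_tgt(1 − r_full) / [r_full(1 − r_tgt)] = 0.808 × 0.3459 / (0.6541 × 0.192) ≈ 2.2254
Required items = 2.2254 × 32 = 71.21, so 72 items.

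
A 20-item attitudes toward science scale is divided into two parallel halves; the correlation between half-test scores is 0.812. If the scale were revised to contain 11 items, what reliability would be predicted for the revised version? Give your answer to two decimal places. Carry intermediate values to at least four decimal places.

0.83

First correct the split-half correlation to full-test reliability: r_full = 2 × 0.812 / (1 + 0.812) ≈ 0.8962
Then adjust to 11 items: n = 11/20 = 0.5500
r_new = n·r_full / (1 + (n − 1)·r_full) = 0.4929 / 0.5967 ≈ 0.8260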